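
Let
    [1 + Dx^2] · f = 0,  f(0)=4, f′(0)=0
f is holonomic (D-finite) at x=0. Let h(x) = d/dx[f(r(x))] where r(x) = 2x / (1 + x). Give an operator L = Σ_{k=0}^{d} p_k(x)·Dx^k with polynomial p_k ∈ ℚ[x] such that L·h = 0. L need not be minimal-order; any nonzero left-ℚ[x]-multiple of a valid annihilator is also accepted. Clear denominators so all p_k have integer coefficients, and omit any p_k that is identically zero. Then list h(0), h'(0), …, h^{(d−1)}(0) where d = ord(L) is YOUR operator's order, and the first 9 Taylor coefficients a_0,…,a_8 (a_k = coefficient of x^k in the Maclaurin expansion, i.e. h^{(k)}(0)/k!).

f: a_k = 4, 0, -2, 0, 1/6, 0, -1/180, 0, 1/10080, …
Substitute x→r, Dx→(1/r')Dx; clear ⇒ L₀.
h=h₀': d/dx-closure on L₀ ⇒ L.
L = (10 + 12·x + 6·x^2) + (6 + 18·x + 18·x^2 + 6·x^3)·Dx + (1 + 4·x + 6·x^2 + 4·x^3 + x^4)·Dx^2  (order 2).
h: a_k = 0, -16, 48, -256/3, 320/3, -1232/15, -112/5, 75328/315, -20672/35, …
ICs: h(0) = 0, h′(0) = -16.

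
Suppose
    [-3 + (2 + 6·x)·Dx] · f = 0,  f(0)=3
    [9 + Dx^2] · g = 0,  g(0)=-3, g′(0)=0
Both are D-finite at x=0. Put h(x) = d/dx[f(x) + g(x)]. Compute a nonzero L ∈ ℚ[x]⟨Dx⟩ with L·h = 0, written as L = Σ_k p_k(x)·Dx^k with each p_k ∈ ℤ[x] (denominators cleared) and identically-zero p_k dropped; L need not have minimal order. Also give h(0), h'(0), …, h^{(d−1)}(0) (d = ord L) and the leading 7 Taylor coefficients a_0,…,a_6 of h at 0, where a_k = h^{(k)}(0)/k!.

L = (-513 - 648·x - 972·x^2) + (-126 - 810·x - 1944·x^2 - 1944·x^3)·Dx + (-57 - 72·x - 108·x^2)·Dx^2 + (-14 - 90·x - 216·x^2 - 216·x^3)·Dx^3  (order 3).
h: a_k = 9/2, 81/4, 243/16, -2511/32, 25515/256, -642249/2560, 1515591/2048, …
ICs: h(0) = 9/2, h′(0) = 81/4, h′′(0) = 243/8.

f: a_k = 3, 9/2, -27/8, 81/16, -1215/128, 5103/256, -45927/1024, …
g: a_k = -3, 0, 27/2, 0, -81/8, 0, 243/80, …
Sum ⇒ L₀ = lclm(L_f,L_g) in ℚ(x)⟨Dx⟩.
Derive L from L₀ (diff closure).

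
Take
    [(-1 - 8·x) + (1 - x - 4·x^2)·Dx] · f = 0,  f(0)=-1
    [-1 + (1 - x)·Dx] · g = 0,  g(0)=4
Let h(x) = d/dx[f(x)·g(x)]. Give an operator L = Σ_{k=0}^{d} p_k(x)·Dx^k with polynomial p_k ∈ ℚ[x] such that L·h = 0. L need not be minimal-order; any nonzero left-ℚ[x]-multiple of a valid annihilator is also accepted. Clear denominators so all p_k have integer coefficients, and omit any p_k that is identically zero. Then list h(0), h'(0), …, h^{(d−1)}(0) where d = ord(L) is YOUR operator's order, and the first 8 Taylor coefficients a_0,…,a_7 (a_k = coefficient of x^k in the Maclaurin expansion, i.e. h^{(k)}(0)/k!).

f: a_k = -1, -1, -5, -9, -29, -65, -181, -441, …
g: a_k = 4, 4, 4, 4, 4, 4, 4, 4, …
f·g: L₀ = L_f ⊗_s L_g, ord ≤ 1·1.
Differentiate: ansatz ord ≤ ord L₀ ⇒ L.
L = (7 + 6·x + 3·x^2 - 96·x^3 + 96·x^4) + (-1 - x + 15·x^2 - 7·x^3 - 30·x^4 + 24·x^5)·Dx  (order 1).
h: a_k = -8, -56, -192, -720, -2200, -6984, -20496, -60704, …
ICs: h(0) = -8.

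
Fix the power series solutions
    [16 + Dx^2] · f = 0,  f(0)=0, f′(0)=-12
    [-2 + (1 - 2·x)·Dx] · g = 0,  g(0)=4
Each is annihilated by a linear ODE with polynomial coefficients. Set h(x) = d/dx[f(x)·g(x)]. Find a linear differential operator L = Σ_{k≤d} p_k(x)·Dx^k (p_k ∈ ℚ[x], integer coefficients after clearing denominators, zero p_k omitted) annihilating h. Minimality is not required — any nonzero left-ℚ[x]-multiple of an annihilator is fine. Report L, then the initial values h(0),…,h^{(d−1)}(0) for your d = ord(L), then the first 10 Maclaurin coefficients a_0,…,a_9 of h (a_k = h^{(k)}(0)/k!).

L = (8 - 64·x + 64·x^2) + (-4 + 8·x)·Dx + (1 - 4·x + 4·x^2)·Dx^2  (order 2).
h: a_k = -48, -192, -192, -512, -1792, -21504/5, -146432/15, -2342912/105, -5279744/105, -21118976/189, …
ICs: h(0) = -48, h′(0) = -192.

f: a_k = 0, -12, 0, 32, 0, -128/5, 0, 1024/105, 0, -2048/945, …
g: a_k = 4, 8, 16, 32, 64, 128, 256, 512, 1024, 2048, …
f·g: L₀ = L_f ⊗_s L_g, ord ≤ 2·1.
Differentiate: ansatz ord ≤ ord L₀ ⇒ L.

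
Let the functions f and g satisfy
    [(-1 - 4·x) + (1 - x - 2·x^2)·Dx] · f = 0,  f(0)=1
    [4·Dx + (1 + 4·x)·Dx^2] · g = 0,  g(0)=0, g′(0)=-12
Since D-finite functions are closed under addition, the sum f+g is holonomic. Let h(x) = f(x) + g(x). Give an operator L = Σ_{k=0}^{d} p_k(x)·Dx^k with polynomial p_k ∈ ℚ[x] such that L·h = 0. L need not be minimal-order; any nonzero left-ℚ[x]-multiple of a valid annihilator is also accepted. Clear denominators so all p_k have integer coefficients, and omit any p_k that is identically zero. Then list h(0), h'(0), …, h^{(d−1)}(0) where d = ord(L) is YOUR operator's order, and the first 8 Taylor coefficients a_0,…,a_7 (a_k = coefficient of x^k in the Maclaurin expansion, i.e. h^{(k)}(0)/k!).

L = (156 + 624·x + 1440·x^2 + 768·x^3 + 768·x^4)·Dx + (-1 + 160·x + 1064·x^2 + 1952·x^3 + 1600·x^4 + 1280·x^5)·Dx^2 + (-5 - 39·x - 66·x^2 + 80·x^3 + 240·x^4 + 384·x^5 + 256·x^6)·Dx^3  (order 3).
h: a_k = 1, -11, 27, -59, 203, -2967/5, 2091, -48557/7, …
ICs: h(0) = 1, h′(0) = -11, h′′(0) = 54.

f: a_k = 1, 1, 3, 5, 11, 21, 43, 85, …
g: a_k = 0, -12, 24, -64, 192, -3072/5, 2048, -49152/7, …
L₀ := lclm(L_f,L_g); ord L₀ ≤ 1+2.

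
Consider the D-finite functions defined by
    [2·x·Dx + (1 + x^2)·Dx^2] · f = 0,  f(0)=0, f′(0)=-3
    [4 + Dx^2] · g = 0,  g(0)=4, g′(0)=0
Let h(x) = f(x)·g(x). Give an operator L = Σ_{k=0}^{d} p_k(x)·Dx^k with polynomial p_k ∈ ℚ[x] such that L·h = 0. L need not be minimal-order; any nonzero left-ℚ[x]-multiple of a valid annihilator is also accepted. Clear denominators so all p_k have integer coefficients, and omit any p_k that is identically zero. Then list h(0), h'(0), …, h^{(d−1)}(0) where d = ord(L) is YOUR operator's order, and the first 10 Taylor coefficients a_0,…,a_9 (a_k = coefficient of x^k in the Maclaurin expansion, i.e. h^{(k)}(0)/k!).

f: a_k = 0, -3, 0, 1, 0, -3/5, 0, 3/7, 0, -1/3, …
g: a_k = 4, 0, -8, 0, 8/3, 0, -16/45, 0, 8/315, 0, …
Sym-product of L_f,L_g gives L₀ (≤ ord 4).
L = (160 + 464·x^2 + 464·x^4 + 256·x^6 + 64·x^8) + (96·x + 224·x^3 + 192·x^5 + 64·x^7)·Dx + (60 + 188·x^2 + 216·x^4 + 128·x^6 + 32·x^8)·Dx^2 + (24·x + 56·x^3 + 48·x^5 + 16·x^7)·Dx^3 + (5 + 18·x^2 + 25·x^4 + 16·x^6 + 4·x^8)·Dx^4  (order 4).
h: a_k = 0, -12, 0, 28, 0, -92/5, 0, 1076/105, 0, -428/63, …
ICs: h(0) = 0, h′(0) = -12, h′′(0) = 0, h′′′(0) = 168.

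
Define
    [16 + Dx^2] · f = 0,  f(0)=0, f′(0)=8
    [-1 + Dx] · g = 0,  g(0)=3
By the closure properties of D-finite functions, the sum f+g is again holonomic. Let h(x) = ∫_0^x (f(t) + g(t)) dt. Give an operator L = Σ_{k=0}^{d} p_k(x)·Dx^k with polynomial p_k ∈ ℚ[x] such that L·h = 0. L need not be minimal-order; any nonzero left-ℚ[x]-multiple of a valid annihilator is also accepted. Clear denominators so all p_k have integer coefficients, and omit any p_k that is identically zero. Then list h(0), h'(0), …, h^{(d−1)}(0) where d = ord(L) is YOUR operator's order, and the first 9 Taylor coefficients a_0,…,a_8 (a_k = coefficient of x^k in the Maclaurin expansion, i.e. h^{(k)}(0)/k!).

L = -16·Dx + 16·Dx^2 - Dx^3 + Dx^4  (order 4).
h: a_k = 0, 3, 11/2, 1/2, -125/24, 1/40, 2051/720, 1/1680, -6553/8064, …
ICs: h(0) = 0, h′(0) = 3, h′′(0) = 11, h′′′(0) = 3.

f: a_k = 0, 8, 0, -64/3, 0, 256/15, 0, -2048/315, 0, …
g: a_k = 3, 3, 3/2, 1/2, 1/8, 1/40, 1/240, 1/1680, 1/13440, …
Weyl lclm of L_f,L_g ⇒ L₀ (ord ≤ 3).
∫: right-multiply L₀ by Dx.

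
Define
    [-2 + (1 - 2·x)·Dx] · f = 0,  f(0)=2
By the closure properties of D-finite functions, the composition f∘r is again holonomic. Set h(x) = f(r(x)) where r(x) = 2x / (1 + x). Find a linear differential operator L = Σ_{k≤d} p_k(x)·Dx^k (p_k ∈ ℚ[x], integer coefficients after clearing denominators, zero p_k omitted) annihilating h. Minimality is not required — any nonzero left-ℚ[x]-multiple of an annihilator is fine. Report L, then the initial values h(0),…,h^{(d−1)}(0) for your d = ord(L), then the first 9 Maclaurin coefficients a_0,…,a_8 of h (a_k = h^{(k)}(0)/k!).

f: a_k = 2, 4, 8, 16, 32, 64, 128, 256, 512, …
Change of var in L_f (x↦r) gives L₀.
L = 4 + (-1 + 2·x + 3·x^2)·Dx  (order 1).
h: a_k = 2, 8, 24, 72, 216, 648, 1944, 5832, 17496, …
ICs: h(0) = 2.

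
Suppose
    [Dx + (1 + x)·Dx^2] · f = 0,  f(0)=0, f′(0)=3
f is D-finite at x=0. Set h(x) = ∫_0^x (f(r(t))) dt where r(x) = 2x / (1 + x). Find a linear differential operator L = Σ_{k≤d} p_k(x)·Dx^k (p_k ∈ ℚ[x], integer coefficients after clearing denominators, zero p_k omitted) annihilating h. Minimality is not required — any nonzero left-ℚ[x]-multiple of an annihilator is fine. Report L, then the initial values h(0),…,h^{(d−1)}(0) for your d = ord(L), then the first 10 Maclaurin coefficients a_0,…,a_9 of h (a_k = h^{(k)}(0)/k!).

L = (4 + 6·x)·Dx^2 + (1 + 4·x + 3·x^2)·Dx^3  (order 3).
h: a_k = 0, 0, 3, -4, 13/2, -12, 121/5, -52, 3279/28, -820/3, …
ICs: h(0) = 0, h′(0) = 0, h′′(0) = 6.

f: a_k = 0, 3, -3/2, 1, -3/4, 3/5, -1/2, 3/7, -3/8, 1/3, …
L₀ from L_f via x↦r, Dx↦r'^{-1}Dx.
Integrate: L := L₀·Dx.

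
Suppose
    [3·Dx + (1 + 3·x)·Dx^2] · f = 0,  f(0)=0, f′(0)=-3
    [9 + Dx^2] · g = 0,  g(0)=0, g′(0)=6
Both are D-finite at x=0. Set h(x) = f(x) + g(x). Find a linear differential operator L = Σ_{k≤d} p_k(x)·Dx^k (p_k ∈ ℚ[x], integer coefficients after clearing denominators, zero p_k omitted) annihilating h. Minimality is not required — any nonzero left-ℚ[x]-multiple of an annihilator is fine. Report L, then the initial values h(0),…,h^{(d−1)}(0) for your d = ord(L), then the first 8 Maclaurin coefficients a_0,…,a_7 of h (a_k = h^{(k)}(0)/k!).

f: a_k = 0, -3, 9/2, -9, 81/4, -243/5, 243/2, -2187/7, …
g: a_k = 0, 6, 0, -9, 0, 81/20, 0, -243/280, …
Sum ⇒ L₀ = lclm(L_f,L_g) in ℚ(x)⟨Dx⟩.
L = (63 + 54·x + 81·x^2)·Dx + (9 + 45·x + 81·x^2 + 81·x^3)·Dx^2 + (7 + 6·x + 9·x^2)·Dx^3 + (1 + 5·x + 9·x^2 + 9·x^3)·Dx^4  (order 4).
h: a_k = 0, 3, 9/2, -18, 81/4, -891/20, 243/2, -87723/280, …
ICs: h(0) = 0, h′(0) = 3, h′′(0) = 9, h′′′(0) = -108.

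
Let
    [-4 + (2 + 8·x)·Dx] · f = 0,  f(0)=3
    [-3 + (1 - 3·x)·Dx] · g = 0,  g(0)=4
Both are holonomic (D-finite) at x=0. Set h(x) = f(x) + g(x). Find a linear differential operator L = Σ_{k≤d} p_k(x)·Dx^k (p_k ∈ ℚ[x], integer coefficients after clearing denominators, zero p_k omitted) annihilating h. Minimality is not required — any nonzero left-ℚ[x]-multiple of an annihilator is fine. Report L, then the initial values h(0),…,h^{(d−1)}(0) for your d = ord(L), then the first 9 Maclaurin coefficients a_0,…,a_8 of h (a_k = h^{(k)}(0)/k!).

L = (48 + 108·x) + (-22 - 120·x - 324·x^2)·Dx + (1 + 19·x + 6·x^2 - 216·x^3)·Dx^2  (order 2).
h: a_k = 7, 18, 30, 120, 294, 1056, 2664, 9540, 23670, …
ICs: h(0) = 7, h′(0) = 18.

f: a_k = 3, 6, -6, 12, -30, 84, -252, 792, -2574, …
g: a_k = 4, 12, 36, 108, 324, 972, 2916, 8748, 26244, …
L₀ := lclm(L_f,L_g); ord L₀ ≤ 1+1.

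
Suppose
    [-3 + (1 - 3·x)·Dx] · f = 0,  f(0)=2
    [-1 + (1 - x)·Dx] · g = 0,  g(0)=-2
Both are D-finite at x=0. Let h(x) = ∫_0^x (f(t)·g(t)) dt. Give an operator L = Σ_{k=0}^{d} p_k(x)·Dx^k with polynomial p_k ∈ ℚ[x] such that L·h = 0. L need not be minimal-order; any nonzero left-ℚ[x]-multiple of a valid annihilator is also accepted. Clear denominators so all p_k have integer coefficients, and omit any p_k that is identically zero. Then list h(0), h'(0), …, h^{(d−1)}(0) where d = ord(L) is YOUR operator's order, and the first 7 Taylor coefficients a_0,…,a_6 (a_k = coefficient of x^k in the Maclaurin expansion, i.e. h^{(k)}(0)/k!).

L = (-4 + 6·x)·Dx + (1 - 4·x + 3·x^2)·Dx^2  (order 2).
h: a_k = 0, -4, -8, -52/3, -40, -484/5, -728/3, …
ICs: h(0) = 0, h′(0) = -4.

f: a_k = 2, 6, 18, 54, 162, 486, 1458, …
g: a_k = -2, -2, -2, -2, -2, -2, -2, …
Product ⇒ symmetric product L₀, ord ≤ 1.
h=∫h₀ ⇒ L = L₀·Dx.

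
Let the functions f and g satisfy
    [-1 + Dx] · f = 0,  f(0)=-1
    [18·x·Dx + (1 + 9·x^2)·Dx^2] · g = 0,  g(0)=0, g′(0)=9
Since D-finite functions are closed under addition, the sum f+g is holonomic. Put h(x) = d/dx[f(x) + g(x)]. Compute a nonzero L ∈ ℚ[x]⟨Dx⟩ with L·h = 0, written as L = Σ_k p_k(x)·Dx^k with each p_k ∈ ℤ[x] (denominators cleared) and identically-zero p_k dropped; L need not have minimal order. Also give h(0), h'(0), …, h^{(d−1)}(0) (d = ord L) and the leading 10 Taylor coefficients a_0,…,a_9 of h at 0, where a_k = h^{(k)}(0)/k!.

L = (18 - 18·x - 486·x^2 - 162·x^3) + (-19 + 468·x^2 - 81·x^4)·Dx + (1 + 18·x + 18·x^2 + 162·x^3 + 81·x^4)·Dx^2  (order 2).
h: a_k = 8, -1, -163/2, -1/6, 17495/24, -1/120, -4723921/720, -1/5040, 2380855679/40320, -1/362880, …
ICs: h(0) = 8, h′(0) = -1.

f: a_k = -1, -1, -1/2, -1/6, -1/24, -1/120, -1/720, -1/5040, -1/40320, -1/362880, …
g: a_k = 0, 9, 0, -27, 0, 729/5, 0, -6561/7, 0, 6561, …
Weyl lclm of L_f,L_g ⇒ L₀ (ord ≤ 3).
Differentiate: ansatz ord ≤ ord L₀ ⇒ L.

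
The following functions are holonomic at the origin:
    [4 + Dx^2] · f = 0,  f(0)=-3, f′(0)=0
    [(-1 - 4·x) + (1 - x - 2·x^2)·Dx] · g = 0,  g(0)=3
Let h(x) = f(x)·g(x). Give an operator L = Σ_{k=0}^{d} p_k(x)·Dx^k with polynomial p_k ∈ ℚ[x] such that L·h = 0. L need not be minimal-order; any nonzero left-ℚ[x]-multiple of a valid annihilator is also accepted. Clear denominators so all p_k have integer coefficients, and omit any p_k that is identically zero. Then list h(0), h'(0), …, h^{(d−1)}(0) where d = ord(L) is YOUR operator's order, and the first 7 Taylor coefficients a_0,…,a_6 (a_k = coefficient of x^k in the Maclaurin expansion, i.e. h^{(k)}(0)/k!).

L = (4·x + 8·x^2) + (2 + 8·x)·Dx + (-1 + x + 2·x^2)·Dx^2  (order 2).
h: a_k = -9, -9, -9, -27, -51, -105, -1031/5, …
ICs: h(0) = -9, h′(0) = -9.

f: a_k = -3, 0, 6, 0, -2, 0, 4/15, …
g: a_k = 3, 3, 9, 15, 33, 63, 129, …
Sym-product of L_f,L_g gives L₀ (≤ ord 2).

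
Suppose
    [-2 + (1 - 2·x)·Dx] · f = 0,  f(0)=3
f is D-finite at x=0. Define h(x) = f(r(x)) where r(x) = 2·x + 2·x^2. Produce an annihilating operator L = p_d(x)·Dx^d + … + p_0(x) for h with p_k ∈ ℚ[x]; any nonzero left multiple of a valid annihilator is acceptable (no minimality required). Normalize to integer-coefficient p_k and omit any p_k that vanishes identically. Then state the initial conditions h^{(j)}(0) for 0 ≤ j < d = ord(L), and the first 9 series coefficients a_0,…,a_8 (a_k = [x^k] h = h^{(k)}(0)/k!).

L = (4 + 8·x) + (-1 + 4·x + 4·x^2)·Dx  (order 1).
h: a_k = 3, 12, 60, 288, 1392, 6720, 32448, 156672, 756480, …
ICs: h(0) = 3.

f: a_k = 3, 6, 12, 24, 48, 96, 192, 384, 768, …
f∘r: x↦r, Dx↦Dx/r' in L_f ⇒ L₀.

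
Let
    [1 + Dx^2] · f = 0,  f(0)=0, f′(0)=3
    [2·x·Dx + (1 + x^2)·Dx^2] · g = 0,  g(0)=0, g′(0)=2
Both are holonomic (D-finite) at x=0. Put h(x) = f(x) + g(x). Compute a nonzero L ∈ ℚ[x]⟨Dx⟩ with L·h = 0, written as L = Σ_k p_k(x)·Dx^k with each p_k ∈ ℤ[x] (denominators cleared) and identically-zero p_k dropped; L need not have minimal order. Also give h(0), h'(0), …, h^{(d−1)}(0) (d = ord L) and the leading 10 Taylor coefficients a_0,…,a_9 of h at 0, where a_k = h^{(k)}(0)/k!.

f: a_k = 0, 3, 0, -1/2, 0, 1/40, 0, -1/1680, 0, 1/120960, …
g: a_k = 0, 2, 0, -2/3, 0, 2/5, 0, -2/7, 0, 2/9, …
Sum ⇒ L₀ = lclm(L_f,L_g) in ℚ(x)⟨Dx⟩.
L = (-22·x + 28·x^3 + 2·x^5)·Dx + (-1 + 7·x^2 + 9·x^4 + x^6)·Dx^2 + (-22·x + 28·x^3 + 2·x^5)·Dx^3 + (-1 + 7·x^2 + 9·x^4 + x^6)·Dx^4  (order 4).
h: a_k = 0, 5, 0, -7/6, 0, 17/40, 0, -481/1680, 0, 26881/120960, …
ICs: h(0) = 0, h′(0) = 5, h′′(0) = 0, h′′′(0) = -7.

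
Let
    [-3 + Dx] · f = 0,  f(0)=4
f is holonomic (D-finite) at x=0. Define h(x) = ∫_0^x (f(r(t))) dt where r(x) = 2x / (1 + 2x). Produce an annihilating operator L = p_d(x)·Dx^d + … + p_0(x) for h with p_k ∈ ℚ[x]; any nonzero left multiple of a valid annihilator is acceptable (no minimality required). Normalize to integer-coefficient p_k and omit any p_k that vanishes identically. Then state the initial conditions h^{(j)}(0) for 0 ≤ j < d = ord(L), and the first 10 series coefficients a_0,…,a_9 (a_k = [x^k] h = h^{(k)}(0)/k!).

f: a_k = 4, 12, 18, 18, 27/2, 81/10, 81/20, 243/140, 729/1120, 243/1120, …
L₀ from L_f via x↦r, Dx↦r'^{-1}Dx.
h=∫h₀ ⇒ L = L₀·Dx.
L = -6·Dx + (1 + 4·x + 4·x^2)·Dx^2  (order 2).
h: a_k = 0, 4, 12, 8, -12, 24/5, 56/5, -1104/35, 1644/35, -4328/105, …
ICs: h(0) = 0, h′(0) = 4.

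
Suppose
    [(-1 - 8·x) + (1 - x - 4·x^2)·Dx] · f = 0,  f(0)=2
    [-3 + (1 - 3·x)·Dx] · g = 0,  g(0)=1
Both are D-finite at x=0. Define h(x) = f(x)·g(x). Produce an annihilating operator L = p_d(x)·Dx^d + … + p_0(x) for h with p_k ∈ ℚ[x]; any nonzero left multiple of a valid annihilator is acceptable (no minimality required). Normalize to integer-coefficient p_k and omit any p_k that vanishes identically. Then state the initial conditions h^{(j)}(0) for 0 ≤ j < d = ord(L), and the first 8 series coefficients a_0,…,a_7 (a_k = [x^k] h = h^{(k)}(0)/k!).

L = (-4 - 2·x + 36·x^2) + (1 - 4·x - x^2 + 12·x^3)·Dx  (order 1).
h: a_k = 2, 8, 34, 120, 418, 1384, 4514, 14424, …
ICs: h(0) = 2.

f: a_k = 2, 2, 10, 18, 58, 130, 362, 882, …
g: a_k = 1, 3, 9, 27, 81, 243, 729, 2187, …
Product ⇒ symmetric product L₀, ord ≤ 1.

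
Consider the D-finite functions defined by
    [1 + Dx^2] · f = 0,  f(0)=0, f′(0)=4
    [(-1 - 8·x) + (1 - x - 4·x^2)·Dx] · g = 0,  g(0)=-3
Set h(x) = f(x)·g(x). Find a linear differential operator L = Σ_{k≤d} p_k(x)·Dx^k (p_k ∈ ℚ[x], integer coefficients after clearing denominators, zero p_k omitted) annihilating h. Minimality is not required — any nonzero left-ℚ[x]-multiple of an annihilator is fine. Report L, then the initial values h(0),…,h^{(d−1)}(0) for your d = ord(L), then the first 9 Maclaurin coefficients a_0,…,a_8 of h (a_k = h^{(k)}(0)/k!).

L = (7 + x + 4·x^2) + (2 + 16·x)·Dx + (-1 + x + 4·x^2)·Dx^2  (order 2).
h: a_k = 0, -12, -12, -58, -106, -3381/10, -7621/10, -888089/420, -2168417/420, …
ICs: h(0) = 0, h′(0) = -12.

f: a_k = 0, 4, 0, -2/3, 0, 1/30, 0, -1/1260, 0, …
g: a_k = -3, -3, -15, -27, -87, -195, -543, -1323, -3495, …
Sym-product of L_f,L_g gives L₀ (≤ ord 2).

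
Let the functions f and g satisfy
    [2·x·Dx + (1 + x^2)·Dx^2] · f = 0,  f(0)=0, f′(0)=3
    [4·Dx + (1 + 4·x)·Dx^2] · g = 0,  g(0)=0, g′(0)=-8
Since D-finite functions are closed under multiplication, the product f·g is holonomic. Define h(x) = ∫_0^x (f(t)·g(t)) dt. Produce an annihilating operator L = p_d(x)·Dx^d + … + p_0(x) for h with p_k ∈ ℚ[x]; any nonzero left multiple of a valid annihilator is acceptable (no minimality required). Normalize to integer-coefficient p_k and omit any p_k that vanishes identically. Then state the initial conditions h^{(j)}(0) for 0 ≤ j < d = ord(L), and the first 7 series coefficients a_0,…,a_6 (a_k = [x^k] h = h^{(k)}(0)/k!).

L = (144 + 896·x + 560·x^2 + 2304·x^3 + 1920·x^4 + 3328·x^5 + 256·x^7)·Dx^2 + (132 + 304·x + 2252·x^2 + 4144·x^3 + 8896·x^4 + 5952·x^5 + 8960·x^6 + 192·x^7 + 896·x^8)·Dx^3 + (72 + 376·x + 912·x^2 + 2808·x^3 + 3720·x^4 + 6288·x^5 + 3072·x^6 + 4368·x^7 + 192·x^8 + 512·x^9)·Dx^4 + (5 + 48·x + 178·x^2 + 416·x^3 + 729·x^4 + 720·x^5 + 1008·x^6 + 384·x^7 + 516·x^8 + 32·x^9 + 64·x^10)·Dx^5  (order 5).
h: a_k = 0, 0, 0, -8, 12, -24, 184/3, …
ICs: h(0) = 0, h′(0) = 0, h′′(0) = 0, h′′′(0) = -48, h′′′′(0) = 288.

f: a_k = 0, 3, 0, -1, 0, 3/5, 0, …
g: a_k = 0, -8, 16, -128/3, 128, -2048/5, 4096/3, …
f·g: L₀ = L_f ⊗_s L_g, ord ≤ 2·2.
Integrate: L := L₀·Dx.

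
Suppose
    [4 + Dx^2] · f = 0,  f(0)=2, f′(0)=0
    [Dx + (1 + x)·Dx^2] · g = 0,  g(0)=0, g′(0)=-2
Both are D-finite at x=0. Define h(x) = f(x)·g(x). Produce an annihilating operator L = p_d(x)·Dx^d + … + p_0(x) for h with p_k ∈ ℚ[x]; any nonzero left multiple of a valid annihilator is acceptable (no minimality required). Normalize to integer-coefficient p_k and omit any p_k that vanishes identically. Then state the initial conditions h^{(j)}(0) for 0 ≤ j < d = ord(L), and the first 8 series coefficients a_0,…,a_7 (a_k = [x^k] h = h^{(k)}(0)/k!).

f: a_k = 2, 0, -4, 0, 4/3, 0, -8/45, 0, …
g: a_k = 0, -2, 1, -2/3, 1/2, -2/5, 1/3, -2/7, …
L₀ := L_f ⊗_s L_g (sym. prod.), ord ≤ 4.
L = (168 + 864·x + 1456·x^2 + 1024·x^3 + 256·x^4) + (112 + 368·x + 384·x^2 + 128·x^3)·Dx + (102 + 464·x + 744·x^2 + 512·x^3 + 128·x^4)·Dx^2 + (28 + 92·x + 96·x^2 + 32·x^3)·Dx^3 + (15 + 62·x + 95·x^2 + 64·x^3 + 16·x^4)·Dx^4  (order 4).
h: a_k = 0, -4, 2, 20/3, -3, -4/5, 0, 52/105, …
ICs: h(0) = 0, h′(0) = -4, h′′(0) = 4, h′′′(0) = 40.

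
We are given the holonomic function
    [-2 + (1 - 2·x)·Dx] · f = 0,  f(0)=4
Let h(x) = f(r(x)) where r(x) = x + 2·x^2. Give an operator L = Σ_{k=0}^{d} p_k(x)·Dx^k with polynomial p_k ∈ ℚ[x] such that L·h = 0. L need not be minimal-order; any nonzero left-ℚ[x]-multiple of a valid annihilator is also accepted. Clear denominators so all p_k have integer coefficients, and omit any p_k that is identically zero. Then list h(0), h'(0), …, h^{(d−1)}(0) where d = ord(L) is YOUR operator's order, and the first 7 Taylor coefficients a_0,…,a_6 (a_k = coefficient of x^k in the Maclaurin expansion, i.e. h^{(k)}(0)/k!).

f: a_k = 4, 8, 16, 32, 64, 128, 256, …
L₀ from L_f via x↦r, Dx↦r'^{-1}Dx.
L = (2 + 8·x) + (-1 + 2·x + 4·x^2)·Dx  (order 1).
h: a_k = 4, 8, 32, 96, 320, 1024, 3328, …
ICs: h(0) = 4.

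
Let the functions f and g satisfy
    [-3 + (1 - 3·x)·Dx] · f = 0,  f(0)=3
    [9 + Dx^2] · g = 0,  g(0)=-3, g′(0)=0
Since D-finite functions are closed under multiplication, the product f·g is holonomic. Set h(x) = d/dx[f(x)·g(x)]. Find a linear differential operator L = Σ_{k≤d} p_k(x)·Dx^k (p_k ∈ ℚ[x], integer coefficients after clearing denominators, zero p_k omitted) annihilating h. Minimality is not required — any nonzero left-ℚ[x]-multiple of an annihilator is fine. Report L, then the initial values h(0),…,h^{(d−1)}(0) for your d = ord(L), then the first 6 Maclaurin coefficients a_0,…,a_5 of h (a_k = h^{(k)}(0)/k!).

L = (-9 - 54·x + 81·x^2) + (-6 + 18·x)·Dx + (1 - 6·x + 9·x^2)·Dx^2  (order 2).
h: a_k = -27, -81, -729/2, -3159/2, -47385/8, -850743/40, …
ICs: h(0) = -27, h′(0) = -81.

f: a_k = 3, 9, 27, 81, 243, 729, …
g: a_k = -3, 0, 27/2, 0, -81/8, 0, …
Sym-product of L_f,L_g gives L₀ (≤ ord 2).
h=h₀': d/dx-closure on L₀ ⇒ L.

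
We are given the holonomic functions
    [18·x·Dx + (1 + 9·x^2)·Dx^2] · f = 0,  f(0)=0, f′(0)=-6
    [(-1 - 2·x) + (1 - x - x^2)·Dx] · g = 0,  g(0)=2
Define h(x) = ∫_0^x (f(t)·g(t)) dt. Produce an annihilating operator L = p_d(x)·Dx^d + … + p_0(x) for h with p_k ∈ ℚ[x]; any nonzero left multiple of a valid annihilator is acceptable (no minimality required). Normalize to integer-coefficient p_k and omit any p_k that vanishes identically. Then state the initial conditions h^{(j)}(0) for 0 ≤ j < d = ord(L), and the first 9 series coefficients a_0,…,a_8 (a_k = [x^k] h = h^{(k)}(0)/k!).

f: a_k = 0, -6, 0, 18, 0, -486/5, 0, 4374/7, 0, …
g: a_k = 2, 2, 4, 6, 10, 16, 26, 42, 68, …
L₀ := L_f ⊗_s L_g (sym. prod.), ord ≤ 2.
∫: right-multiply L₀ by Dx.
L = (2 + 18·x + 54·x^2)·Dx + (2 - 14·x + 36·x^2 + 54·x^3)·Dx^2 + (-1 + x - 8·x^2 + 9·x^3 + 9·x^4)·Dx^3  (order 3).
h: a_k = 0, 0, -6, -4, 3, 0, -152/5, -912/35, 7743/70, …
ICs: h(0) = 0, h′(0) = 0, h′′(0) = -12.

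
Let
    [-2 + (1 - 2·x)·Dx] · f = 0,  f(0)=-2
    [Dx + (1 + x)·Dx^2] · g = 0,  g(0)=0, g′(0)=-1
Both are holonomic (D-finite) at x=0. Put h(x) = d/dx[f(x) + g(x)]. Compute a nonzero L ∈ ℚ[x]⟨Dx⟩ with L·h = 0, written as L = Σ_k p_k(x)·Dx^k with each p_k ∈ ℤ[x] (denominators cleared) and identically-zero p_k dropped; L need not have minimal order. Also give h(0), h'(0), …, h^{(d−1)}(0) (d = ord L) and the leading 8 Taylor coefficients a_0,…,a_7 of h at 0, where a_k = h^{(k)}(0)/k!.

L = (32 + 8·x) + (22 + 56·x + 16·x^2)·Dx + (-5 + 3·x + 12·x^2 + 4·x^3)·Dx^2  (order 2).
h: a_k = -5, -15, -49, -127, -321, -767, -1793, -4095, …
ICs: h(0) = -5, h′(0) = -15.

f: a_k = -2, -4, -8, -16, -32, -64, -128, -256, …
g: a_k = 0, -1, 1/2, -1/3, 1/4, -1/5, 1/6, -1/7, …
L₀ := lclm(L_f,L_g); ord L₀ ≤ 1+2.
Differentiate: ansatz ord ≤ ord L₀ ⇒ L.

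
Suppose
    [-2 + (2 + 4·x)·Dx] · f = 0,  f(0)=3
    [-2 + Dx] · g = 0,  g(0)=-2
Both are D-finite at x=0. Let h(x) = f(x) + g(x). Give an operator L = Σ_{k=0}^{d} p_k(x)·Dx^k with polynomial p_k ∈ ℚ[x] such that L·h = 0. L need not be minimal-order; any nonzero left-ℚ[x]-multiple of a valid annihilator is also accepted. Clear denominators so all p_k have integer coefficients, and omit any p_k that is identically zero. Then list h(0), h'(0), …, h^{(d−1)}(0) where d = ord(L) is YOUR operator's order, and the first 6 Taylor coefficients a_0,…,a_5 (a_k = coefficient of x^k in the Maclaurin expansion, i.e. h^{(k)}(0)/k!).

f: a_k = 3, 3, -3/2, 3/2, -15/8, 21/8, …
g: a_k = -2, -4, -4, -8/3, -4/3, -8/15, …
h₀=f+g: left-lcm gives L₀, ord ≤ 2.
L = (6 + 8·x) + (-5 - 16·x - 16·x^2)·Dx + (1 + 6·x + 8·x^2)·Dx^2  (order 2).
h: a_k = 1, -1, -11/2, -7/6, -77/24, 251/120, …
ICs: h(0) = 1, h′(0) = -1.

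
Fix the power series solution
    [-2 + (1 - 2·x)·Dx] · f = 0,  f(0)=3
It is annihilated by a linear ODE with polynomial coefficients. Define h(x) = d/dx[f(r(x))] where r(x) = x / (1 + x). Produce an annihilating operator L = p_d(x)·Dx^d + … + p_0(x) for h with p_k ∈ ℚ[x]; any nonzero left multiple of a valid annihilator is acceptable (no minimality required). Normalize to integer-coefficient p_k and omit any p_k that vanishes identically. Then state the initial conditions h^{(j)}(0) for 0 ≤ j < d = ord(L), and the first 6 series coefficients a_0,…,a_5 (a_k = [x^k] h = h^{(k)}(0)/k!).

L = 2 + (-1 + x)·Dx  (order 1).
h: a_k = 6, 12, 18, 24, 30, 36, …
ICs: h(0) = 6.

f: a_k = 3, 6, 12, 24, 48, 96, …
f∘r: x↦r, Dx↦Dx/r' in L_f ⇒ L₀.
Derive L from L₀ (diff closure).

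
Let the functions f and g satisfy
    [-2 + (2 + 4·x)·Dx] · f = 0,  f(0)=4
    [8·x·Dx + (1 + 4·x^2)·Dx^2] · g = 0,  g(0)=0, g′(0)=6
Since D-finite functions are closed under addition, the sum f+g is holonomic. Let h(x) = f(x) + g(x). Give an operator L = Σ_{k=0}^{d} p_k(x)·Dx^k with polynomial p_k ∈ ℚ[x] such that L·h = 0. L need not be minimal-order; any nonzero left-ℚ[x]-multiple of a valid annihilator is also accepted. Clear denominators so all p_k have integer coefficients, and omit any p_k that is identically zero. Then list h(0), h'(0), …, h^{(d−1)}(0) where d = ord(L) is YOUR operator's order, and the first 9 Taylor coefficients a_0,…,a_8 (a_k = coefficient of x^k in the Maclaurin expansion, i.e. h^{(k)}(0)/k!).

L = (-8 - 40·x + 96·x^2 + 96·x^3)·Dx + (-11 - 32·x + 40·x^2 + 384·x^3 + 336·x^4)·Dx^2 + (-1 + 6·x + 24·x^2 + 48·x^3 + 112·x^4 + 96·x^5)·Dx^3  (order 3).
h: a_k = 4, 10, -2, -6, -5/2, 227/10, -21/4, -1305/28, -429/32, …
ICs: h(0) = 4, h′(0) = 10, h′′(0) = -4.

f: a_k = 4, 4, -2, 2, -5/2, 7/2, -21/4, 33/4, -429/32, …
g: a_k = 0, 6, 0, -8, 0, 96/5, 0, -384/7, 0, …
f+g: L₀ = lclm(L_f,L_g), ord ≤ 1+2.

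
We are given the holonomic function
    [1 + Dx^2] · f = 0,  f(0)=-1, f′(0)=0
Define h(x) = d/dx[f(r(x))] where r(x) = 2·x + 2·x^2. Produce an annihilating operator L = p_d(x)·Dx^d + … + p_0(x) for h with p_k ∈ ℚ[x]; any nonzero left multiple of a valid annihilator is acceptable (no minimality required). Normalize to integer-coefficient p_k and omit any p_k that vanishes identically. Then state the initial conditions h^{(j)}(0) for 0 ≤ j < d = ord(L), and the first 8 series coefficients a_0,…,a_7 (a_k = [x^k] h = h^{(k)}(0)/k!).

L = (16 + 32·x + 96·x^2 + 128·x^3 + 64·x^4) + (-6 - 12·x)·Dx + (1 + 4·x + 4·x^2)·Dx^2  (order 2).
h: a_k = 0, 4, 12, 16/3, -40/3, -352/15, -224/15, 1664/315, …
ICs: h(0) = 0, h′(0) = 4.

f: a_k = -1, 0, 1/2, 0, -1/24, 0, 1/720, 0, …
Change of var in L_f (x↦r) gives L₀.
h₀' ⇒ L via d/dx closure of L₀.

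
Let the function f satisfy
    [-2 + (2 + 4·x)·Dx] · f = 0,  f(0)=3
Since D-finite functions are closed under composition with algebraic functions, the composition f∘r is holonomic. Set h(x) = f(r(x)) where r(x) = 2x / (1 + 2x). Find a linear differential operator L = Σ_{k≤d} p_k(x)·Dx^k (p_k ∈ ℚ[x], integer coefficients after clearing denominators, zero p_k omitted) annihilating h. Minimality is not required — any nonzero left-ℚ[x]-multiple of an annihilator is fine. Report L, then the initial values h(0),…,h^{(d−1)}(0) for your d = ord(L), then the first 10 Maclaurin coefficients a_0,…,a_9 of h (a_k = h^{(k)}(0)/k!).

f: a_k = 3, 3, -3/2, 3/2, -15/8, 21/8, -63/16, 99/16, -1287/128, 2145/128, …
h₀=f(r): pull back L_f along r ⇒ L₀.
L = -2 + (1 + 8·x + 12·x^2)·Dx  (order 1).
h: a_k = 3, 6, -18, 60, -222, 900, -3924, 18072, -86670, 428388, …
ICs: h(0) = 3.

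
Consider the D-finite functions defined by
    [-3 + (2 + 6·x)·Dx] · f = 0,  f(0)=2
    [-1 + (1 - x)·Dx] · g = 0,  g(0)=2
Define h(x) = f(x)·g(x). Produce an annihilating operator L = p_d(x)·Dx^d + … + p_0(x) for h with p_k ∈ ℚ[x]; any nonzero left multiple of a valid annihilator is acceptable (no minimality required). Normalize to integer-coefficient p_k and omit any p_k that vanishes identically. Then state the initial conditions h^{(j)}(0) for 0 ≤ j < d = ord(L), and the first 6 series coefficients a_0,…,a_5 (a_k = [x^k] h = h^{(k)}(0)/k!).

L = (5 + 3·x) + (-2 - 4·x + 6·x^2)·Dx  (order 1).
h: a_k = 4, 10, 11/2, 49/4, -13/32, 1675/64, …
ICs: h(0) = 4.

f: a_k = 2, 3, -9/4, 27/8, -405/64, 1701/128, …
g: a_k = 2, 2, 2, 2, 2, 2, …
Sym-product of L_f,L_g gives L₀ (≤ ord 1).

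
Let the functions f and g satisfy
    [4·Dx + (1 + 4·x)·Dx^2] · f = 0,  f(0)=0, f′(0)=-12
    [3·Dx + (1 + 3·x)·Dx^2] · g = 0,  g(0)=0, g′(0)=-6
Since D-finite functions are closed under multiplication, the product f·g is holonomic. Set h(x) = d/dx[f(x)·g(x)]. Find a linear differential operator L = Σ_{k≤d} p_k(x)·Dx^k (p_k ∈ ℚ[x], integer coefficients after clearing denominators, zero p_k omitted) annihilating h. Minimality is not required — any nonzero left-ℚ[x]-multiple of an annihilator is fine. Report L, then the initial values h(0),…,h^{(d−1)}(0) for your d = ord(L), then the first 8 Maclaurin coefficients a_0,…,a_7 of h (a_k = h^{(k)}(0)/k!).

L = (600 + 4032·x + 6912·x^2) + (854 + 8808·x + 30240·x^2 + 34560·x^3)·Dx + (172 + 2380·x + 12312·x^2 + 28224·x^3 + 24192·x^4)·Dx^2 + (7 + 122·x + 847·x^2 + 2928·x^3 + 5040·x^4 + 3456·x^5)·Dx^3  (order 3).
h: a_k = 0, 144, -756, 3264, -13230, 261144/5, -1019004/5, 5541120/7, …
ICs: h(0) = 0, h′(0) = 144, h′′(0) = -1512.

f: a_k = 0, -12, 24, -64, 192, -3072/5, 2048, -49152/7, …
g: a_k = 0, -6, 9, -18, 81/2, -486/5, 243, -4374/7, …
h₀=f·g: eliminate ⇒ L₀, order ≤ 2·2.
Differentiate: ansatz ord ≤ ord L₀ ⇒ L.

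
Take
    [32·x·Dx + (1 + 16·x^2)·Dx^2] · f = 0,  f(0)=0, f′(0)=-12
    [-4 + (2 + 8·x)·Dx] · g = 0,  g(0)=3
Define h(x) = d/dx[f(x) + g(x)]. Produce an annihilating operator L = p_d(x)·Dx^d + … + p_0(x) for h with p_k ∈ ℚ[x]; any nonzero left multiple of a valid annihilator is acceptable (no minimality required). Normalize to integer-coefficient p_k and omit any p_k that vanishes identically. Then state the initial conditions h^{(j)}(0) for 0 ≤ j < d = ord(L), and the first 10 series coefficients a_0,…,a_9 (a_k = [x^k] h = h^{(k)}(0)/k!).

f: a_k = 0, -12, 0, 64, 0, -3072/5, 0, 49152/7, 0, -262144/3, …
g: a_k = 3, 6, -6, 12, -30, 84, -252, 792, -2574, 8580, …
Sum ⇒ L₀ = lclm(L_f,L_g) in ℚ(x)⟨Dx⟩.
h₀' ⇒ L via d/dx closure of L₀.
L = (-32 - 320·x + 1536·x^2 + 3072·x^3) + (-22 - 128·x + 320·x^2 + 6144·x^3 + 10752·x^4)·Dx + (-1 + 12·x + 96·x^2 + 384·x^3 + 1792·x^4 + 3072·x^5)·Dx^2  (order 2).
h: a_k = -6, -12, 228, -120, -2652, -1512, 54696, -20592, -709212, -291720, …
ICs: h(0) = -6, h′(0) = -12.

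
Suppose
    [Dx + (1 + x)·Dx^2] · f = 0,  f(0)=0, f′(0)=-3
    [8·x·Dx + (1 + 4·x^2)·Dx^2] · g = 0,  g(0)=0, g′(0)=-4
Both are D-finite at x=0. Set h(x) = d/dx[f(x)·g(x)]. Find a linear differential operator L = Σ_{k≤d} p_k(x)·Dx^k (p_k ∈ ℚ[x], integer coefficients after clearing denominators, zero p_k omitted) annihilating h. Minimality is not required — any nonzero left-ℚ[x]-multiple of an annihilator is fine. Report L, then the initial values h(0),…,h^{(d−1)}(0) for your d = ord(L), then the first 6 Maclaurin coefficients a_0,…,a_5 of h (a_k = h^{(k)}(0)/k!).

f: a_k = 0, -3, 3/2, -1, 3/4, -3/5, …
g: a_k = 0, -4, 0, 16/3, 0, -64/5, …
h₀=f·g: eliminate ⇒ L₀, order ≤ 2·2.
Differentiate: ansatz ord ≤ ord L₀ ⇒ L.
L = (288 + 560·x + 3584·x^2 + 8640·x^3 + 7680·x^4 + 3328·x^5 + 1024·x^7) + (258 + 1840·x + 6992·x^2 + 19264·x^3 + 29440·x^4 + 23808·x^5 + 8960·x^6 + 3072·x^7 + 3584·x^8)·Dx + (36 + 628·x + 2496·x^2 + 6192·x^3 + 12288·x^4 + 15936·x^5 + 12288·x^6 + 5376·x^7 + 3072·x^8 + 2048·x^9)·Dx^2 + (17 + 66·x + 241·x^2 + 608·x^3 + 1152·x^4 + 1728·x^5 + 2016·x^6 + 1536·x^7 + 768·x^8 + 512·x^9 + 256·x^10)·Dx^3  (order 3).
h: a_k = 0, 24, -18, -48, 25, 1064/5, …
ICs: h(0) = 0, h′(0) = 24, h′′(0) = -36.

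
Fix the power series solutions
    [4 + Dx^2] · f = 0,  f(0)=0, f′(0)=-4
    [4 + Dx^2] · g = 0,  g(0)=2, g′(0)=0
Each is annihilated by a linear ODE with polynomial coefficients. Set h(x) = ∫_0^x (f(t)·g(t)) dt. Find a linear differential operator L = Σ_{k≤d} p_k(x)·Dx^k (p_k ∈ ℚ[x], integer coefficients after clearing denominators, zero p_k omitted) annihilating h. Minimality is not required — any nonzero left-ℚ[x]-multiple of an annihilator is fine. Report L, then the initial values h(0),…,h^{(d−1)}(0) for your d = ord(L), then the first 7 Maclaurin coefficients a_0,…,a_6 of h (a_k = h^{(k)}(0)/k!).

L = 16·Dx^2 + Dx^4  (order 4).
h: a_k = 0, 0, -4, 0, 16/3, 0, -128/45, …
ICs: h(0) = 0, h′(0) = 0, h′′(0) = -8, h′′′(0) = 0.

f: a_k = 0, -4, 0, 8/3, 0, -8/15, 0, …
g: a_k = 2, 0, -4, 0, 4/3, 0, -8/45, …
h₀=f·g: eliminate ⇒ L₀, order ≤ 2·2.
∫: right-multiply L₀ by Dx.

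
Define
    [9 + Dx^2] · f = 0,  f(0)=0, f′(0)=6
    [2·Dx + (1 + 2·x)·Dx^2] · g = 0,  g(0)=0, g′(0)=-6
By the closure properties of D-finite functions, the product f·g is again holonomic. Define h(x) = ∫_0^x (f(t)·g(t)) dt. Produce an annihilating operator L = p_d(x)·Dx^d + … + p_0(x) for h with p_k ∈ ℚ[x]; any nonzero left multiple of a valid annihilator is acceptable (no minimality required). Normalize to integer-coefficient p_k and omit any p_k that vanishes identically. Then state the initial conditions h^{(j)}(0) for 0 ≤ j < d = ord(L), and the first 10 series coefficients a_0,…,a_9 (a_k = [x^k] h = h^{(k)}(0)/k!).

L = (63 + 1053·x + 3969·x^2 + 5832·x^3 + 2916·x^4)·Dx + (63 + 450·x + 972·x^2 + 648·x^3)·Dx^2 + (25 + 270·x + 918·x^2 + 1296·x^3 + 648·x^4)·Dx^3 + (7 + 50·x + 108·x^2 + 72·x^3)·Dx^4 + (2 + 17·x + 53·x^2 + 72·x^3 + 36·x^4)·Dx^5  (order 5).
h: a_k = 0, 0, 0, -12, 9, 6/5, 3, -135/14, 1083/80, -571/28, …
ICs: h(0) = 0, h′(0) = 0, h′′(0) = 0, h′′′(0) = -72, h′′′′(0) = 216.

f: a_k = 0, 6, 0, -9, 0, 81/20, 0, -243/280, 0, 243/2240, …
g: a_k = 0, -6, 6, -8, 12, -96/5, 32, -384/7, 96, -512/3, …
L₀ := L_f ⊗_s L_g (sym. prod.), ord ≤ 4.
∫: right-multiply L₀ by Dx.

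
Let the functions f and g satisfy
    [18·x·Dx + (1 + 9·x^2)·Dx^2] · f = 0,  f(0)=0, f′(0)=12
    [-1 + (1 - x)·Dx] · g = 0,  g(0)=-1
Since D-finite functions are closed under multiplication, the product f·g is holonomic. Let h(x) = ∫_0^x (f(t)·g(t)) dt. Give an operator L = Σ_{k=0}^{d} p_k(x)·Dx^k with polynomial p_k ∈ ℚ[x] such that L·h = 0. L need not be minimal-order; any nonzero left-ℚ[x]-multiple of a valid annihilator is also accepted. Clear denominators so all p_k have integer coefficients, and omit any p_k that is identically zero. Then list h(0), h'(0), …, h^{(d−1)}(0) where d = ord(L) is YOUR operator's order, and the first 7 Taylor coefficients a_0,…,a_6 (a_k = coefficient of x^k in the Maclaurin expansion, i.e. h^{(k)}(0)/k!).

f: a_k = 0, 12, 0, -36, 0, 972/5, 0, …
g: a_k = -1, -1, -1, -1, -1, -1, -1, …
L₀ := L_f ⊗_s L_g (sym. prod.), ord ≤ 2.
h=∫₀ˣh₀: take L = L₀·Dx.
L = 18·x·Dx + (2 - 18·x + 36·x^2)·Dx^2 + (-1 + x - 9·x^2 + 9·x^3)·Dx^3  (order 3).
h: a_k = 0, 0, -6, -4, 6, 24/5, -142/5, …
ICs: h(0) = 0, h′(0) = 0, h′′(0) = -12.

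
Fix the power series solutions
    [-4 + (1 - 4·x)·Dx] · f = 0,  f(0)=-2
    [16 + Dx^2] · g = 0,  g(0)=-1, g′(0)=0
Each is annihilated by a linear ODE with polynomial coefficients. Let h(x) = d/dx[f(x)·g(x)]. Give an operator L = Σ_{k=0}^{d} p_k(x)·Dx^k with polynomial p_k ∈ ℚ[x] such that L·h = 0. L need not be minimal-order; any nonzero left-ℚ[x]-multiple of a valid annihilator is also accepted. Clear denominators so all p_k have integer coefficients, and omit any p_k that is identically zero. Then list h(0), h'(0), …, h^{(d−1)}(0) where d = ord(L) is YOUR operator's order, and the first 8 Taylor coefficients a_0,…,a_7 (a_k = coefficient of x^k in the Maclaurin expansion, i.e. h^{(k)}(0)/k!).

f: a_k = -2, -8, -32, -128, -512, -2048, -8192, -32768, …
g: a_k = -1, 0, 8, 0, -32/3, 0, 256/45, 0, …
f·g: L₀ = L_f ⊗_s L_g, ord ≤ 1·2.
h₀' ⇒ L via d/dx closure of L₀.
L = (-16 - 128·x + 256·x^2) + (-8 + 32·x)·Dx + (1 - 8·x + 16·x^2)·Dx^2  (order 2).
h: a_k = 8, 32, 192, 3328/3, 16640/3, 398336/15, 5576704/45, 35692544/63, …
ICs: h(0) = 8, h′(0) = 32.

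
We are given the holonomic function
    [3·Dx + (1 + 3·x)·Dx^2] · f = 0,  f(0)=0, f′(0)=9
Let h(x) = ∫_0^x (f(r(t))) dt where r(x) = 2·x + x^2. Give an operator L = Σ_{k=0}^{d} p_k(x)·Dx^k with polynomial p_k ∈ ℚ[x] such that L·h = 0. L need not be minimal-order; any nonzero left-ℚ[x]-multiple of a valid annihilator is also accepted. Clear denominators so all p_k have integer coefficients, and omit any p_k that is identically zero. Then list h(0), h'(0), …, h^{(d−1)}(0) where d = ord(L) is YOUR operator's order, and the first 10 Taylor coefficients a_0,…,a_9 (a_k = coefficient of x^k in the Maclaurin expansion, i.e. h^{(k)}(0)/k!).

f: a_k = 0, 9, -27/2, 27, -243/4, 729/5, -729/2, 6561/7, -19683/8, 6561, …
L₀ from L_f via x↦r, Dx↦r'^{-1}Dx.
∫: right-multiply L₀ by Dx.
L = (5 + 6·x + 3·x^2)·Dx^2 + (1 + 7·x + 9·x^2 + 3·x^3)·Dx^3  (order 3).
h: a_k = 0, 0, 9, -15, 81/2, -1323/10, 2403/5, -13095/7, 214083/28, -129627/4, …
ICs: h(0) = 0, h′(0) = 0, h′′(0) = 18.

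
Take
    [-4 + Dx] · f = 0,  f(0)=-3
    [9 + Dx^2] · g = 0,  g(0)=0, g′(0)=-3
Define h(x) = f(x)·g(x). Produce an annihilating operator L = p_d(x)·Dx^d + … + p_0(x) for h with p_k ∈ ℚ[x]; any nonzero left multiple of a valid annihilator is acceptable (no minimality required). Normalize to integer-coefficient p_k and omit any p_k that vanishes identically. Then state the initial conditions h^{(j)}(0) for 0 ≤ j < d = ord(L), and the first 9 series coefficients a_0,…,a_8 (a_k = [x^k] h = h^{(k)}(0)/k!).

f: a_k = -3, -12, -24, -32, -32, -128/5, -256/15, -1024/105, -512/105, …
g: a_k = 0, -3, 0, 9/2, 0, -81/40, 0, 243/560, 0, …
L₀ := L_f ⊗_s L_g (sym. prod.), ord ≤ 2.
L = 25 - 8·Dx + Dx^2  (order 2).
h: a_k = 0, 9, 36, 117/2, 42, -237/40, -429/10, -25481/560, -527/20, …
ICs: h(0) = 0, h′(0) = 9.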